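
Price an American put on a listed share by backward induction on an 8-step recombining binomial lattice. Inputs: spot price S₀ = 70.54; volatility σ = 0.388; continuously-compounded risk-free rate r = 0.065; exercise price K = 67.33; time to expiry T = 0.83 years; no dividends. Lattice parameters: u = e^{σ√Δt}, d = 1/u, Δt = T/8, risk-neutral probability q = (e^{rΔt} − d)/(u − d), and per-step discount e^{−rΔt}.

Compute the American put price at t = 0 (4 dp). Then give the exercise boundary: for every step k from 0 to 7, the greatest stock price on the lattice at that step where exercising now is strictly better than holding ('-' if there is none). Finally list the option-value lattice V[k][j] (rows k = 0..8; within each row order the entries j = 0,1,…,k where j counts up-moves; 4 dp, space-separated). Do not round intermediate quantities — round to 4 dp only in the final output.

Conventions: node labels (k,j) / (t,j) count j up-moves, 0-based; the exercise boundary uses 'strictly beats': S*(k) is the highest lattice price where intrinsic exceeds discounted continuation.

price = 6.7200
boundary = - - - 48.4849 42.7888 48.4849 42.7888 48.4849
tree:
6.7200
9.7990 3.6805
13.8432 5.8200 1.5549
18.8451 8.9454 2.7210 0.3904
24.5412 13.2730 4.6666 0.7795 0.0000
29.5681 18.8451 7.7876 1.5564 0.0000 0.0000
34.0044 24.5412 12.4938 3.1078 0.0000 0.0000 0.0000
37.9196 29.5681 18.8451 6.2054 0.0000 0.0000 0.0000 0.0000
41.3748 34.0044 24.5412 12.3907 0.0000 0.0000 0.0000 0.0000 0.0000

Δt=0.10375, u=1.13312, d=0.88252, q=0.49580, disc=e^(-rΔt)=0.99328
k=8 terminal: V=max(K-S,0) → 41.3748 34.0044 24.5412 12.3907 0.0000 0.0000 0.0000 0.0000 0.0000
k=7: j=0 S=29.4104 intr=37.9196 cont=37.4670 V=37.9196[EX]; j=1 S=37.7619 intr=29.5681 cont=29.1156 V=29.5681[EX]; j=2 S=48.4849 intr=18.8451 cont=18.3926 V=18.8451[EX]; j=3 S=62.2528 intr=5.0772 cont=6.2054 V=6.2054[hold]; j=4 S=79.9304 intr=0.0000 cont=0.0000 V=0.0000[hold]; j=5 S=102.6276 intr=0.0000 cont=0.0000 V=0.0000[hold]; j=6 S=131.7701 intr=0.0000 cont=0.0000 V=0.0000[hold]; j=7 S=169.1880 intr=0.0000 cont=0.0000 V=0.0000[hold]  S*(7)=48.4849
k=6: j=0 S=33.3256 intr=34.0044 cont=33.5519 V=34.0044[EX]; j=1 S=42.7888 intr=24.5412 cont=24.0886 V=24.5412[EX]; j=2 S=54.9393 intr=12.3907 cont=12.4938 V=12.4938[hold]; j=3 S=70.5400 intr=0.0000 cont=3.1078 V=3.1078[hold]; j=4 S=90.5708 intr=0.0000 cont=0.0000 V=0.0000[hold]; j=5 S=116.2895 intr=0.0000 cont=0.0000 V=0.0000[hold]; j=6 S=149.3115 intr=0.0000 cont=0.0000 V=0.0000[hold]  S*(6)=42.7888
k=5: j=0 S=37.7619 intr=29.5681 cont=29.1156 V=29.5681[EX]; j=1 S=48.4849 intr=18.8451 cont=18.4433 V=18.8451[EX]; j=2 S=62.2528 intr=5.0772 cont=7.7876 V=7.7876[hold]; j=3 S=79.9304 intr=0.0000 cont=1.5564 V=1.5564[hold]; j=4 S=102.6276 intr=0.0000 cont=0.0000 V=0.0000[hold]; j=5 S=131.7701 intr=0.0000 cont=0.0000 V=0.0000[hold]  S*(5)=48.4849
k=4: j=0 S=42.7888 intr=24.5412 cont=24.0886 V=24.5412[EX]; j=1 S=54.9393 intr=12.3907 cont=13.2730 V=13.2730[hold]; j=2 S=70.5400 intr=0.0000 cont=4.6666 V=4.6666[hold]; j=3 S=90.5708 intr=0.0000 cont=0.7795 V=0.7795[hold]; j=4 S=116.2895 intr=0.0000 cont=0.0000 V=0.0000[hold]  S*(4)=42.7888
k=3: j=0 S=48.4849 intr=18.8451 cont=18.8270 V=18.8451[EX]; j=1 S=62.2528 intr=5.0772 cont=8.9454 V=8.9454[hold]; j=2 S=79.9304 intr=0.0000 cont=2.7210 V=2.7210[hold]; j=3 S=102.6276 intr=0.0000 cont=0.3904 V=0.3904[hold]  S*(3)=48.4849
k=2: j=0 S=54.9393 intr=12.3907 cont=13.8432 V=13.8432[hold]; j=1 S=70.5400 intr=0.0000 cont=5.8200 V=5.8200[hold]; j=2 S=90.5708 intr=0.0000 cont=1.5549 V=1.5549[hold]  S*(2)=-
k=1: j=0 S=62.2528 intr=5.0772 cont=9.7990 V=9.7990[hold]; j=1 S=79.9304 intr=0.0000 cont=3.6805 V=3.6805[hold]  S*(1)=-
k=0: j=0 S=70.5400 intr=0.0000 cont=6.7200 V=6.7200[hold]  S*(0)=-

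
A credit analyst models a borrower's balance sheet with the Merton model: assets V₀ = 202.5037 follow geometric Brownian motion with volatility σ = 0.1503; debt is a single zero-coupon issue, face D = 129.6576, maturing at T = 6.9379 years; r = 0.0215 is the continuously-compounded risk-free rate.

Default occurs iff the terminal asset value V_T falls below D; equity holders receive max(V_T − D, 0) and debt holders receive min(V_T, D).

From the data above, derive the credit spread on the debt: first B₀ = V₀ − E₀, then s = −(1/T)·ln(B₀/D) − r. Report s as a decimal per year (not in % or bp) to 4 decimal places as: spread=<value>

spread=0.0022

Equity is a call on the firm's assets struck at D = 129.6576:
d₁ = [ln(V₀/D) + (r + σ²/2)T] / (σ√T)
   = [ln(202.5037/129.6576) + (0.0215 + 0.5·0.1503²)·6.9379] / (0.1503·√6.9379)
   = [0.445861 + 0.227529] / 0.395889 = 1.700958
d₂ = d₁ − σ√T = 1.700958 − 0.395889 = 1.305069
N(d₁) = 0.955525,  N(d₂) = 0.904065,  e^(−rT) = 0.861427
E₀ = V₀·N(d₁) − D·e^(−rT)·N(d₂)
   = 202.5037·0.955525 − 129.6576·0.861427·0.904065 = 92.521681
B₀ = V₀ − E₀ = 202.5037 − 92.521681 = 109.982019
spread = −(1/T)·ln(B₀/D) − r = −(1/6.9379)·ln(109.982019/129.6576) − 0.0215 = 0.00222191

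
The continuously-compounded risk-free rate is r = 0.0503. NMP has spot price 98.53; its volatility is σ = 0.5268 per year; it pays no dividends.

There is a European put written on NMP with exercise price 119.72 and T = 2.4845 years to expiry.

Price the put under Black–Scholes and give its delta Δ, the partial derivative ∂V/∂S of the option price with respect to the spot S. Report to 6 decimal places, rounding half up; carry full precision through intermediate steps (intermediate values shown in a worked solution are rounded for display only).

σ√T = 0.5268·√2.4845 = 0.830358
d₁ = (ln(S/K) + (r+σ²/2)T) / (σ√T) = (ln(98.53/119.72) + (0.0503+0.5268²/2)·2.4845) / 0.830358 = (-0.194795 + 0.469717) / 0.830358 = 0.331090
d₂ = d₁ − σ√T = 0.331090 − 0.830358 = -0.499268
e^{−rT} = 0.882523
N(−d₁) = 0.370288,  N(−d₂) = 0.691205
Put price V = K·e^{−rT}·N(−d₂) − S·N(−d₁) = 73.029700 − 36.484519 = 36.545181
Δ = −N(−d₁) = -0.370288

price = 36.545181
Δ = -0.370288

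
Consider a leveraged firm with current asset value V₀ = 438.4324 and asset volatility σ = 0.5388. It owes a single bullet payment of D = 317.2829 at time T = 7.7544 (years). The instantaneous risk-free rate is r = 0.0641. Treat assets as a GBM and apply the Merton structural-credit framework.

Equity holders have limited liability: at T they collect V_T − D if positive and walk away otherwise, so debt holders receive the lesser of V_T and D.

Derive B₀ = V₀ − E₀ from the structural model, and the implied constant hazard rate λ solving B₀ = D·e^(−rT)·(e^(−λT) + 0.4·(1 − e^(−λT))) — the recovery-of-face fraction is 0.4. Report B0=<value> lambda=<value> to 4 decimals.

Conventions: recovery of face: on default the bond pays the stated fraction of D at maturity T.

With assets at 438.4324 and a single debt payment of 317.2829 at 7.7544 years:
d₁ = [ln(V₀/D) + (r + σ²/2)T] / (σ√T)
   = [ln(438.4324/317.2829) + (0.0641 + 0.5·0.5388²)·7.7544] / (0.5388·√7.7544)
   = [0.323412 + 1.622629] / 1.500381 = 1.297031
d₂ = d₁ − σ√T = 1.297031 − 1.500381 = -0.203351
N(d₁) = 0.902690,  N(d₂) = 0.419431,  e^(−rT) = 0.608318
E₀ = V₀·N(d₁) − D·e^(−rT)·N(d₂)
   = 438.4324·0.902690 − 317.2829·0.608318·0.419431 = 314.814560
B₀ = V₀ − E₀ = 438.4324 − 314.814560 = 123.617840
e^(−λT) = (B₀·e^(rT)/D − 0.4)/(1 − 0.4) = (123.6178·1.643876/317.2829 − 0.4)/0.6 = 0.40079484
λ = −ln(0.40079484)/7.7544 = 0.117908

B0=123.6178 lambda=0.1179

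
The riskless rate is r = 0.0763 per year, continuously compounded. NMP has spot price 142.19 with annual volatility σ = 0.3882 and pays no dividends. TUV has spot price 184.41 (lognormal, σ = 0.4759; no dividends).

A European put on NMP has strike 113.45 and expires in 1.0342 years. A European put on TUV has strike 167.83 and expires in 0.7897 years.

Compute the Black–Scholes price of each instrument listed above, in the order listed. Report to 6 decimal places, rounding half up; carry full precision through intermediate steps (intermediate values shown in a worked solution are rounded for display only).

price(NMP put K=113.45) = 6.018530
price(TUV put K=167.83) = 17.334556

[NMP put K=113.45]
σ√T = 0.3882·√1.0342 = 0.394782
d₁ = (ln(S/K) + (r+σ²/2)T) / (σ√T) = (ln(142.19/113.45) + (0.0763+0.3882²/2)·1.0342) / 0.394782 = (0.225802 + 0.156836) / 0.394782 = 0.969238
d₂ = d₁ − σ√T = 0.969238 − 0.394782 = 0.574455
e^{−rT} = 0.924124
N(−d₁) = 0.166213,  N(−d₂) = 0.282830
price = K·e^{−rT}·N(−d₂) − S·N(−d₁) = 29.652398 − 23.633868 = 6.018530
[TUV put K=167.83]
σ√T = 0.4759·√0.7897 = 0.422909
d₁ = (ln(S/K) + (r+σ²/2)T) / (σ√T) = (ln(184.41/167.83) + (0.0763+0.4759²/2)·0.7897) / 0.422909 = (0.094210 + 0.149680) / 0.422909 = 0.576696
d₂ = d₁ − σ√T = 0.576696 − 0.422909 = 0.153788
e^{−rT} = 0.941525
N(−d₁) = 0.282072,  N(−d₂) = 0.438889
price = K·e^{−rT}·N(−d₂) − S·N(−d₁) = 69.351502 − 52.016946 = 17.334556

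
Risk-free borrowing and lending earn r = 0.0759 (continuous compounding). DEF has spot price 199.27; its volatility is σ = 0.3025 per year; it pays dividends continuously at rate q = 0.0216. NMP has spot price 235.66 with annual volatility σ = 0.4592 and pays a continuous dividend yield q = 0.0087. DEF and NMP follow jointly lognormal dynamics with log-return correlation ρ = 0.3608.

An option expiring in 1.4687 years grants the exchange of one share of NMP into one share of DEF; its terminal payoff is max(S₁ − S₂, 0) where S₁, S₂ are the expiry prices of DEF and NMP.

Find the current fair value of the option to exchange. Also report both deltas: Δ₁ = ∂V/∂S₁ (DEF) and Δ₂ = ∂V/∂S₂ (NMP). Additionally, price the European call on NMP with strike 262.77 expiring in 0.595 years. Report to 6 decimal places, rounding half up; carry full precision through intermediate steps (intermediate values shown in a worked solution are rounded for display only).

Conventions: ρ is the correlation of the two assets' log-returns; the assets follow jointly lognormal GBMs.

exchange price = 28.474403
Δ1 = 0.457286
Δ2 = -0.265845
price(NMP call K=262.77) = 26.406918

σ_eff = √(σ₁² + σ₂² − 2ρσ₁σ₂) = √(0.3025² + 0.4592² − 2·0.3608·0.3025·0.4592) = 0.449594
d₁ = (ln(S₁/S₂) + (q₂ − q₁ + σ_eff²/2)T) / (σ_eff√T) = (ln(199.27/235.66) + (0.0087 − 0.0216 + 0.101067)·1.4687) / 0.544863 = -0.070179
d₂ = d₁ − σ_eff√T = -0.070179 − 0.544863 = -0.615042
N(d₁) = 0.472026,  N(d₂) = 0.269264
V = S₁·e^{−q₁T}·N(d₁) − S₂·e^{−q₂T}·N(d₂) = 91.123413 − 62.649009 = 28.474403
Δ₁ = e^{−q₁T}·N(d₁) = 0.457286;  Δ₂ = −e^{−q₂T}·N(d₂) = -0.265845
[vanilla: NMP call K=262.77]
σ√T = 0.4592·√0.595 = 0.354210
d₁ = (ln(S/K) + (r−q+σ²/2)T) / (σ√T) = (ln(235.66/262.77) + (0.0759−0.0087+0.4592²/2)·0.595) / 0.354210 = (-0.108889 + 0.102716) / 0.354210 = -0.017427
d₂ = d₁ − σ√T = -0.017427 − 0.354210 = -0.371637
e^{−rT} = 0.955844
e^{−qT} = 0.994837
N(d₁) = 0.493048,  N(d₂) = 0.355082
price = S·e^{−qT}·N(d₁) − K·e^{−rT}·N(d₂) = 115.591777 − 89.184859 = 26.406918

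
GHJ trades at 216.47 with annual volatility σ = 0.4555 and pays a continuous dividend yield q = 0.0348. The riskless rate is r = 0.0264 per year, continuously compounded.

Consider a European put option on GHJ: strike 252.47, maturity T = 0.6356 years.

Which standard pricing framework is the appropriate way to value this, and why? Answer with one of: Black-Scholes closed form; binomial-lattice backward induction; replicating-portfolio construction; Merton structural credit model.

framework: Black-Scholes closed form

Key observation: the instrument is a plain European put (strike 252.47) on a lognormal asset; the exact continuous-time formula applies directly.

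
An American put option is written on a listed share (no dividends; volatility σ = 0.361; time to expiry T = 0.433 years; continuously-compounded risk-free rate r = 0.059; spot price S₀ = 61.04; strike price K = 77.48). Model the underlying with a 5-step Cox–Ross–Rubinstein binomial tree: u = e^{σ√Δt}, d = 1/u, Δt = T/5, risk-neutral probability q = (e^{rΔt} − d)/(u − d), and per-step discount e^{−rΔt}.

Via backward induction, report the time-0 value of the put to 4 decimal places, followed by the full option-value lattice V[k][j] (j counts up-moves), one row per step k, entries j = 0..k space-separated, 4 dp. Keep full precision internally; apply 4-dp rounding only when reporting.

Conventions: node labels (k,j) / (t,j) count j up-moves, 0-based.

params: Δt=0.08660 u=1.11208 d=0.89921 q=0.49753 e^(-rΔt)=0.99490
t_5 payoffs: 41.5937 33.0984 22.5920 9.5985 0.0000 0.0000
k=4: node(4,0) S=39.9086 payoff=37.5714 vs cont=37.1766 → 37.5714 [stop]  node(4,1) S=49.3560 payoff=28.1240 vs cont=27.7291 → 28.1240 [stop]  node(4,2) S=61.0400 payoff=16.4400 vs cont=16.0451 → 16.4400 [stop]  node(4,3) S=75.4899 payoff=1.9901 vs cont=4.7984 → 4.7984 [wait]  node(4,4) S=93.3605 payoff=0.0000 vs cont=0.0000 → 0.0000 [wait]
k=3: node(3,0) S=44.3816 payoff=33.0984 vs cont=32.7035 → 33.0984 [stop]  node(3,1) S=54.8880 payoff=22.5920 vs cont=22.1971 → 22.5920 [stop]  node(3,2) S=67.8815 payoff=9.5985 vs cont=10.5937 → 10.5937 [wait]  node(3,3) S=83.9510 payoff=0.0000 vs cont=2.3987 → 2.3987 [wait]
k=2: node(2,0) S=49.3560 payoff=28.1240 vs cont=27.7291 → 28.1240 [stop]  node(2,1) S=61.0400 payoff=16.4400 vs cont=16.5378 → 16.5378 [wait]  node(2,2) S=75.4899 payoff=1.9901 vs cont=6.4832 → 6.4832 [wait]
k=1: node(1,0) S=54.8880 payoff=22.5920 vs cont=22.2455 → 22.5920 [stop]  node(1,1) S=67.8815 payoff=9.5985 vs cont=11.4765 → 11.4765 [wait]
k=0: node(0,0) S=61.0400 payoff=16.4400 vs cont=16.9748 → 16.9748 [wait]

price = 16.9748
tree:
16.9748
22.5920 11.4765
28.1240 16.5378 6.4832
33.0984 22.5920 10.5937 2.3987
37.5714 28.1240 16.4400 4.7984 0.0000
41.5937 33.0984 22.5920 9.5985 0.0000 0.0000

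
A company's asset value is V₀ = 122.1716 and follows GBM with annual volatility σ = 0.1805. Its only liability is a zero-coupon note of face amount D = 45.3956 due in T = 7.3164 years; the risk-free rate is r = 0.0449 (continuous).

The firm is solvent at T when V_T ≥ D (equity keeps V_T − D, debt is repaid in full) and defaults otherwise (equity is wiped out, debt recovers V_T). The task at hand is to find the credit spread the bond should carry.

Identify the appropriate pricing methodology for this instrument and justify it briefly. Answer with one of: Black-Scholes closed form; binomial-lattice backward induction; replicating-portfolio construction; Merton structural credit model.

Key observation: the question is about default risk generated by asset-value dynamics against a debt face of 45.3956 — the structural framework prices exactly that.

framework: Merton structural credit model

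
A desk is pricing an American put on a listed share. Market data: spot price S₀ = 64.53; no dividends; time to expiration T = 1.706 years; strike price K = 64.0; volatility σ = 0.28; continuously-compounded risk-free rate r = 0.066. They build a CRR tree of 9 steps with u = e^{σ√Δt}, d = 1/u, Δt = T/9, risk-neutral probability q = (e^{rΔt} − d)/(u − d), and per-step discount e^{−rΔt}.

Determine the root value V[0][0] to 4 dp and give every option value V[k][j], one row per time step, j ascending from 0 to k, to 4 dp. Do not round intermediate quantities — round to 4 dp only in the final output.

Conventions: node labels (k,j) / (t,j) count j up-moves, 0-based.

params: Δt=0.18956 u=1.12965 d=0.88523 q=0.52107 e^(-rΔt)=0.98757
t_9 payoffs: 42.4587 36.5110 28.9211 19.2357 6.8760 0.0000 0.0000 0.0000 0.0000 0.0000
k=8: node(8,0) S=24.3341 payoff=39.6659 vs cont=38.8702 → 39.6659 [stop]  node(8,1) S=31.0529 payoff=32.9471 vs cont=32.1514 → 32.9471 [stop]  node(8,2) S=39.6268 payoff=24.3732 vs cont=23.5775 → 24.3732 [stop]  node(8,3) S=50.5679 payoff=13.4321 vs cont=12.6364 → 13.4321 [stop]  node(8,4) S=64.5300 payoff=0.0000 vs cont=3.2522 → 3.2522 [wait]  node(8,5) S=82.3471 payoff=0.0000 vs cont=0.0000 → 0.0000 [wait]  node(8,6) S=105.0835 payoff=0.0000 vs cont=0.0000 → 0.0000 [wait]  node(8,7) S=134.0977 payoff=0.0000 vs cont=0.0000 → 0.0000 [wait]  node(8,8) S=171.1227 payoff=0.0000 vs cont=0.0000 → 0.0000 [wait]
k=7: node(7,0) S=27.4890 payoff=36.5110 vs cont=35.7153 → 36.5110 [stop]  node(7,1) S=35.0789 payoff=28.9211 vs cont=28.1254 → 28.9211 [stop]  node(7,2) S=44.7643 payoff=19.2357 vs cont=18.4400 → 19.2357 [stop]  node(7,3) S=57.1240 payoff=6.8760 vs cont=8.0266 → 8.0266 [wait]  node(7,4) S=72.8962 payoff=0.0000 vs cont=1.5382 → 1.5382 [wait]  node(7,5) S=93.0232 payoff=0.0000 vs cont=0.0000 → 0.0000 [wait]  node(7,6) S=118.7074 payoff=0.0000 vs cont=0.0000 → 0.0000 [wait]  node(7,7) S=151.4832 payoff=0.0000 vs cont=0.0000 → 0.0000 [wait]
k=6: node(6,0) S=31.0529 payoff=32.9471 vs cont=32.1514 → 32.9471 [stop]  node(6,1) S=39.6268 payoff=24.3732 vs cont=23.5775 → 24.3732 [stop]  node(6,2) S=50.5679 payoff=13.4321 vs cont=13.2285 → 13.4321 [stop]  node(6,3) S=64.5300 payoff=0.0000 vs cont=4.5880 → 4.5880 [wait]  node(6,4) S=82.3471 payoff=0.0000 vs cont=0.7275 → 0.7275 [wait]  node(6,5) S=105.0835 payoff=0.0000 vs cont=0.0000 → 0.0000 [wait]  node(6,6) S=134.0977 payoff=0.0000 vs cont=0.0000 → 0.0000 [wait]
k=5: node(5,0) S=35.0789 payoff=28.9211 vs cont=28.1254 → 28.9211 [stop]  node(5,1) S=44.7643 payoff=19.2357 vs cont=18.4400 → 19.2357 [stop]  node(5,2) S=57.1240 payoff=6.8760 vs cont=8.7140 → 8.7140 [wait]  node(5,3) S=72.8962 payoff=0.0000 vs cont=2.5444 → 2.5444 [wait]  node(5,4) S=93.0232 payoff=0.0000 vs cont=0.3441 → 0.3441 [wait]  node(5,5) S=118.7074 payoff=0.0000 vs cont=0.0000 → 0.0000 [wait]
k=4: node(4,0) S=39.6268 payoff=24.3732 vs cont=23.5775 → 24.3732 [stop]  node(4,1) S=50.5679 payoff=13.4321 vs cont=13.5822 → 13.5822 [wait]  node(4,2) S=64.5300 payoff=0.0000 vs cont=5.4308 → 5.4308 [wait]  node(4,3) S=82.3471 payoff=0.0000 vs cont=1.3805 → 1.3805 [wait]  node(4,4) S=105.0835 payoff=0.0000 vs cont=0.1628 → 0.1628 [wait]
k=3: node(3,0) S=44.7643 payoff=19.2357 vs cont=18.5172 → 19.2357 [stop]  node(3,1) S=57.1240 payoff=6.8760 vs cont=9.2187 → 9.2187 [wait]  node(3,2) S=72.8962 payoff=0.0000 vs cont=3.2791 → 3.2791 [wait]  node(3,3) S=93.0232 payoff=0.0000 vs cont=0.7367 → 0.7367 [wait]
k=2: node(2,0) S=50.5679 payoff=13.4321 vs cont=13.8419 → 13.8419 [wait]  node(2,1) S=64.5300 payoff=0.0000 vs cont=6.0476 → 6.0476 [wait]  node(2,2) S=82.3471 payoff=0.0000 vs cont=1.9300 → 1.9300 [wait]
k=1: node(1,0) S=57.1240 payoff=6.8760 vs cont=9.6589 → 9.6589 [wait]  node(1,1) S=72.8962 payoff=0.0000 vs cont=3.8535 → 3.8535 [wait]
k=0: node(0,0) S=64.5300 payoff=0.0000 vs cont=6.5515 → 6.5515 [wait]

price = 6.5515
tree:
6.5515
9.6589 3.8535
13.8419 6.0476 1.9300
19.2357 9.2187 3.2791 0.7367
24.3732 13.5822 5.4308 1.3805 0.1628
28.9211 19.2357 8.7140 2.5444 0.3441 0.0000
32.9471 24.3732 13.4321 4.5880 0.7275 0.0000 0.0000
36.5110 28.9211 19.2357 8.0266 1.5382 0.0000 0.0000 0.0000
39.6659 32.9471 24.3732 13.4321 3.2522 0.0000 0.0000 0.0000 0.0000
42.4587 36.5110 28.9211 19.2357 6.8760 0.0000 0.0000 0.0000 0.0000 0.0000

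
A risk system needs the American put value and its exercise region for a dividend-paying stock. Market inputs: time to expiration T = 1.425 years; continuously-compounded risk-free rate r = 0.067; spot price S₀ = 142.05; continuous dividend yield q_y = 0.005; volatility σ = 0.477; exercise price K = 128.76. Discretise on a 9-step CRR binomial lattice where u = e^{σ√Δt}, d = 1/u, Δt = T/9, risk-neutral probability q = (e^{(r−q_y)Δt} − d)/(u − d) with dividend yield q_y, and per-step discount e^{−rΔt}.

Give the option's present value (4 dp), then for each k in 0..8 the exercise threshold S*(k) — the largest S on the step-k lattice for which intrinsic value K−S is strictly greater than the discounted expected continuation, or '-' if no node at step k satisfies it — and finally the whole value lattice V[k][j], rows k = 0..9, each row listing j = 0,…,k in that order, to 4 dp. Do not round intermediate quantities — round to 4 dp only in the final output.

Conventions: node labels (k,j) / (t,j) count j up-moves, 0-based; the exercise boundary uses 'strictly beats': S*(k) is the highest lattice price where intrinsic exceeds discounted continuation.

Δt=0.15833  u=1.20901  d=0.82712  q=0.47852  discount=0.98945
step 9 (expiry): payoffs max(K−S,0) = 103.0226 91.1393 73.7695 48.3798 11.2674 0.0000 0.0000 0.0000 0.0000 0.0000
step 8: (k=8,j=0): S=31.1169, K−S=97.6431, hold=96.3091 ⇒ V=97.6431 exercise | (k=8,j=1): S=45.4838, K−S=83.2762, hold=81.9534 ⇒ V=83.2762 exercise | (k=8,j=2): S=66.4842, K−S=62.2758, hold=60.9697 ⇒ V=62.2758 exercise | (k=8,j=3): S=97.1807, K−S=31.5793, hold=30.2975 ⇒ V=31.5793 exercise | (k=8,j=4): S=142.0500, K−S=0.0000, hold=5.8137 ⇒ V=5.8137 continue | (k=8,j=5): S=207.6360, K−S=0.0000, hold=0.0000 ⇒ V=0.0000 continue | (k=8,j=6): S=303.5037, K−S=0.0000, hold=0.0000 ⇒ V=0.0000 continue | (k=8,j=7): S=443.6345, K−S=0.0000, hold=0.0000 ⇒ V=0.0000 continue | (k=8,j=8): S=648.4652, K−S=0.0000, hold=0.0000 ⇒ V=0.0000 continue  boundary S*=97.1807
step 7: (k=7,j=0): S=37.6207, K−S=91.1393, hold=89.8104 ⇒ V=91.1393 exercise | (k=7,j=1): S=54.9905, K−S=73.7695, hold=72.4543 ⇒ V=73.7695 exercise | (k=7,j=2): S=80.3802, K−S=48.3798, hold=47.0847 ⇒ V=48.3798 exercise | (k=7,j=3): S=117.4926, K−S=11.2674, hold=19.0467 ⇒ V=19.0467 continue | (k=7,j=4): S=171.7402, K−S=0.0000, hold=2.9997 ⇒ V=2.9997 continue | (k=7,j=5): S=251.0344, K−S=0.0000, hold=0.0000 ⇒ V=0.0000 continue | (k=7,j=6): S=366.9396, K−S=0.0000, hold=0.0000 ⇒ V=0.0000 continue | (k=7,j=7): S=536.3595, K−S=0.0000, hold=0.0000 ⇒ V=0.0000 continue  boundary S*=80.3802
step 6: (k=6,j=0): S=45.4838, K−S=83.2762, hold=81.9534 ⇒ V=83.2762 exercise | (k=6,j=1): S=66.4842, K−S=62.2758, hold=60.9697 ⇒ V=62.2758 exercise | (k=6,j=2): S=97.1807, K−S=31.5793, hold=33.9808 ⇒ V=33.9808 continue | (k=6,j=3): S=142.0500, K−S=0.0000, hold=11.2479 ⇒ V=11.2479 continue | (k=6,j=4): S=207.6360, K−S=0.0000, hold=1.5478 ⇒ V=1.5478 continue | (k=6,j=5): S=303.5037, K−S=0.0000, hold=0.0000 ⇒ V=0.0000 continue | (k=6,j=6): S=443.6345, K−S=0.0000, hold=0.0000 ⇒ V=0.0000 continue  boundary S*=66.4842
step 5: (k=5,j=0): S=54.9905, K−S=73.7695, hold=72.4543 ⇒ V=73.7695 exercise | (k=5,j=1): S=80.3802, K−S=48.3798, hold=48.2217 ⇒ V=48.3798 exercise | (k=5,j=2): S=117.4926, K−S=11.2674, hold=22.8588 ⇒ V=22.8588 continue | (k=5,j=3): S=171.7402, K−S=0.0000, hold=6.5365 ⇒ V=6.5365 continue | (k=5,j=4): S=251.0344, K−S=0.0000, hold=0.7986 ⇒ V=0.7986 continue | (k=5,j=5): S=366.9396, K−S=0.0000, hold=0.0000 ⇒ V=0.0000 continue  boundary S*=80.3802
step 4: (k=4,j=0): S=66.4842, K−S=62.2758, hold=60.9697 ⇒ V=62.2758 exercise | (k=4,j=1): S=97.1807, K−S=31.5793, hold=35.7858 ⇒ V=35.7858 continue | (k=4,j=2): S=142.0500, K−S=0.0000, hold=14.8894 ⇒ V=14.8894 continue | (k=4,j=3): S=207.6360, K−S=0.0000, hold=3.7508 ⇒ V=3.7508 continue | (k=4,j=4): S=303.5037, K−S=0.0000, hold=0.4121 ⇒ V=0.4121 continue  boundary S*=66.4842
step 3: (k=3,j=0): S=80.3802, K−S=48.3798, hold=49.0763 ⇒ V=49.0763 continue | (k=3,j=1): S=117.4926, K−S=11.2674, hold=25.5143 ⇒ V=25.5143 continue | (k=3,j=2): S=171.7402, K−S=0.0000, hold=9.4584 ⇒ V=9.4584 continue | (k=3,j=3): S=251.0344, K−S=0.0000, hold=2.1304 ⇒ V=2.1304 continue  boundary S*=-
step 2: (k=2,j=0): S=97.1807, K−S=31.5793, hold=37.4024 ⇒ V=37.4024 continue | (k=2,j=1): S=142.0500, K−S=0.0000, hold=17.6430 ⇒ V=17.6430 continue | (k=2,j=2): S=207.6360, K−S=0.0000, hold=5.8890 ⇒ V=5.8890 continue  boundary S*=-
step 1: (k=1,j=0): S=117.4926, K−S=11.2674, hold=27.6522 ⇒ V=27.6522 continue | (k=1,j=1): S=171.7402, K−S=0.0000, hold=11.8916 ⇒ V=11.8916 continue  boundary S*=-
step 0: (k=0,j=0): S=142.0500, K−S=0.0000, hold=19.8982 ⇒ V=19.8982 continue  boundary S*=-

price = 19.8982
boundary = - - - - 66.4842 80.3802 66.4842 80.3802 97.1807
tree:
19.8982
27.6522 11.8916
37.4024 17.6430 5.8890
49.0763 25.5143 9.4584 2.1304
62.2758 35.7858 14.8894 3.7508 0.4121
73.7695 48.3798 22.8588 6.5365 0.7986 0.0000
83.2762 62.2758 33.9808 11.2479 1.5478 0.0000 0.0000
91.1393 73.7695 48.3798 19.0467 2.9997 0.0000 0.0000 0.0000
97.6431 83.2762 62.2758 31.5793 5.8137 0.0000 0.0000 0.0000 0.0000
103.0226 91.1393 73.7695 48.3798 11.2674 0.0000 0.0000 0.0000 0.0000 0.0000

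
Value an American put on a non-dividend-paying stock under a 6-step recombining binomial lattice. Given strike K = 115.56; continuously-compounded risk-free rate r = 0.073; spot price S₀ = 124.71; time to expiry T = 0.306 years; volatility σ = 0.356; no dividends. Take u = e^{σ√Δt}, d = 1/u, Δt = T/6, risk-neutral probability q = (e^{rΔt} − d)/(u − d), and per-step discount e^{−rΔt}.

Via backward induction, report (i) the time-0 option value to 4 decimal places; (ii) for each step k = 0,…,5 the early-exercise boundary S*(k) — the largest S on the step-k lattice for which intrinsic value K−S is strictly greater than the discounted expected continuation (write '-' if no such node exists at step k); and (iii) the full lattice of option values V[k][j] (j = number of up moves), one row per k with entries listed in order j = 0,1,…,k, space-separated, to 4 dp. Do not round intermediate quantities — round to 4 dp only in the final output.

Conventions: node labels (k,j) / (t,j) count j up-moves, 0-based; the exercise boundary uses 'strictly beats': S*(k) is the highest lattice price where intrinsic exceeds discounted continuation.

price = 5.0418
boundary = - - - - 90.4147 97.9839
tree:
5.0418
7.9722 2.1847
12.2126 3.8428 0.5631
17.9757 6.6107 1.1373 0.0000
25.1453 11.0273 2.2973 0.0000 0.0000
32.1298 17.5761 4.6404 0.0000 0.0000 0.0000
38.5747 25.1453 9.3733 0.0000 0.0000 0.0000 0.0000

Δt=0.05100, u=1.08372, d=0.92275, q=0.50308, disc=e^(-rΔt)=0.99628
k=6 terminal: V=max(K-S,0) → 38.5747 25.1453 9.3733 0.0000 0.0000 0.0000 0.0000
k=5: j=0 S=83.4302 intr=32.1298 cont=31.7004 V=32.1298[EX]; j=1 S=97.9839 intr=17.5761 cont=17.1467 V=17.5761[EX]; j=2 S=115.0762 intr=0.4838 cont=4.6404 V=4.6404[hold]; j=3 S=135.1503 intr=0.0000 cont=0.0000 V=0.0000[hold]; j=4 S=158.7260 intr=0.0000 cont=0.0000 V=0.0000[hold]; j=5 S=186.4143 intr=0.0000 cont=0.0000 V=0.0000[hold]  S*(5)=97.9839
k=4: j=0 S=90.4147 intr=25.1453 cont=24.7159 V=25.1453[EX]; j=1 S=106.1867 intr=9.3733 cont=11.0273 V=11.0273[hold]; j=2 S=124.7100 intr=0.0000 cont=2.2973 V=2.2973[hold]; j=3 S=146.4645 intr=0.0000 cont=0.0000 V=0.0000[hold]; j=4 S=172.0139 intr=0.0000 cont=0.0000 V=0.0000[hold]  S*(4)=90.4147
k=3: j=0 S=97.9839 intr=17.5761 cont=17.9757 V=17.9757[hold]; j=1 S=115.0762 intr=0.4838 cont=6.6107 V=6.6107[hold]; j=2 S=135.1503 intr=0.0000 cont=1.1373 V=1.1373[hold]; j=3 S=158.7260 intr=0.0000 cont=0.0000 V=0.0000[hold]  S*(3)=-
k=2: j=0 S=106.1867 intr=9.3733 cont=12.2126 V=12.2126[hold]; j=1 S=124.7100 intr=0.0000 cont=3.8428 V=3.8428[hold]; j=2 S=146.4645 intr=0.0000 cont=0.5631 V=0.5631[hold]  S*(2)=-
k=1: j=0 S=115.0762 intr=0.4838 cont=7.9722 V=7.9722[hold]; j=1 S=135.1503 intr=0.0000 cont=2.1847 V=2.1847[hold]  S*(1)=-
k=0: j=0 S=124.7100 intr=0.0000 cont=5.0418 V=5.0418[hold]  S*(0)=-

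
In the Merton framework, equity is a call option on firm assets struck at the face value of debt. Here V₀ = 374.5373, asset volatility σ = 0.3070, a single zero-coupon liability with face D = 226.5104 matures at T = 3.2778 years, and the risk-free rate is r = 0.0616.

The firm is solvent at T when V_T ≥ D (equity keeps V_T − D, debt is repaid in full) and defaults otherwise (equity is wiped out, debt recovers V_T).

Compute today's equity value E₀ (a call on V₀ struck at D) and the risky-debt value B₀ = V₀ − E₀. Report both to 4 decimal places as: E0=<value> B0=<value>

With assets at 374.5373 and a single debt payment of 226.5104 at 3.2778 years:
d₁ = [ln(V₀/D) + (r + σ²/2)T] / (σ√T)
   = [ln(374.5373/226.5104) + (0.0616 + 0.5·0.3070²)·3.2778] / (0.3070·√3.2778)
   = [0.502901 + 0.356377] / 0.555814 = 1.545980
d₂ = d₁ − σ√T = 1.545980 − 0.555814 = 0.990166
N(d₁) = 0.938945,  N(d₂) = 0.838954,  e^(−rT) = 0.817166
E₀ = V₀·N(d₁) − D·e^(−rT)·N(d₂)
   = 374.5373·0.938945 − 226.5104·0.817166·0.838954 = 196.382521
B₀ = V₀ − E₀ = 374.5373 − 196.382521 = 178.154779

E0=196.3825 B0=178.1548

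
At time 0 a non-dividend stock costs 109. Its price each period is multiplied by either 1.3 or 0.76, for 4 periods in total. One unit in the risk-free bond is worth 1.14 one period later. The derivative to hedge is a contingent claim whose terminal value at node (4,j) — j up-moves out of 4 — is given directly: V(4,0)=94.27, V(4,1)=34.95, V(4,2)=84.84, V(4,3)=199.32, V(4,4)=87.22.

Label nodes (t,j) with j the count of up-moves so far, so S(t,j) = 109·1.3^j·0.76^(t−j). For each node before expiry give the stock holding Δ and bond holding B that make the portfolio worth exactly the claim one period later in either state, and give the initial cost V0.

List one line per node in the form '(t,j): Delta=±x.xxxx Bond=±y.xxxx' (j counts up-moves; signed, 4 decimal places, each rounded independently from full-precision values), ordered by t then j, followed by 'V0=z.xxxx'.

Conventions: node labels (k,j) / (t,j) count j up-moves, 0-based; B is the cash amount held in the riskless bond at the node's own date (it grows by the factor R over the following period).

(0,0): Delta=0.2182 Bond=52.6641
(1,0): Delta=1.2434 Bond=-24.8891
(1,1): Delta=-0.0341 Bond=95.7955
(2,0): Delta=0.4523 Bond=21.4315
(2,1): Delta=1.4381 Bond=-49.3441
(2,2): Delta=-0.3965 Bond=175.9652
(3,0): Delta=-2.2958 Bond=155.9276
(3,1): Delta=1.1288 Bond=-30.9347
(3,2): Delta=1.5143 Bond=-66.9123
(3,3): Delta=-0.8669 Bond=313.2372
V0=76.4519

Since d<R<u, set p* = (R−d)/(u−d) = 0.7037; price each node as the discounted p*-expectation of its children.
Expiry values: V(4,0)=94.2700, V(4,1)=34.9500, V(4,2)=84.8400, V(4,3)=199.3200, V(4,4)=87.2200
Node (3,0) S=47.8484: V=(p*·34.9500+(1−p*)·94.2700)/1.14=46.0757; Δ=(34.9500−94.2700)/(62.2029−36.3648)=-2.2958; B=V−Δ·S=155.9276
Node (3,1) S=81.8459: V=(p*·84.8400+(1−p*)·34.9500)/1.14=61.4542; Δ=(84.8400−34.9500)/(106.3997−62.2029)=1.1288; B=V−Δ·S=-30.9347
Node (3,2) S=139.9996: V=(p*·199.3200+(1−p*)·84.8400)/1.14=145.0877; Δ=(199.3200−84.8400)/(181.9995−106.3997)=1.5143; B=V−Δ·S=-66.9123
Node (3,3) S=239.4730: V=(p*·87.2200+(1−p*)·199.3200)/1.14=105.6446; Δ=(87.2200−199.3200)/(311.3149−181.9995)=-0.8669; B=V−Δ·S=313.2372
Node (2,0) S=62.9584: V=(p*·61.4542+(1−p*)·46.0757)/1.14=49.9102; Δ=(61.4542−46.0757)/(81.8459−47.8484)=0.4523; B=V−Δ·S=21.4315
Node (2,1) S=107.6920: V=(p*·145.0877+(1−p*)·61.4542)/1.14=105.5328; Δ=(145.0877−61.4542)/(139.9996−81.8459)=1.4381; B=V−Δ·S=-49.3441
Node (2,2) S=184.2100: V=(p*·105.6446+(1−p*)·145.0877)/1.14=102.9223; Δ=(105.6446−145.0877)/(239.4730−139.9996)=-0.3965; B=V−Δ·S=175.9652
Node (1,0) S=82.8400: V=(p*·105.5328+(1−p*)·49.9102)/1.14=78.1158; Δ=(105.5328−49.9102)/(107.6920−62.9584)=1.2434; B=V−Δ·S=-24.8891
Node (1,1) S=141.7000: V=(p*·102.9223+(1−p*)·105.5328)/1.14=90.9612; Δ=(102.9223−105.5328)/(184.2100−107.6920)=-0.0341; B=V−Δ·S=95.7955
Node (0,0) S=109.0000: V=(p*·90.9612+(1−p*)·78.1158)/1.14=76.4519; Δ=(90.9612−78.1158)/(141.7000−82.8400)=0.2182; B=V−Δ·S=52.6641
Verification: the root portfolio costs Δ(0,0)·S0 + B(0,0) = 76.4519, matching V0.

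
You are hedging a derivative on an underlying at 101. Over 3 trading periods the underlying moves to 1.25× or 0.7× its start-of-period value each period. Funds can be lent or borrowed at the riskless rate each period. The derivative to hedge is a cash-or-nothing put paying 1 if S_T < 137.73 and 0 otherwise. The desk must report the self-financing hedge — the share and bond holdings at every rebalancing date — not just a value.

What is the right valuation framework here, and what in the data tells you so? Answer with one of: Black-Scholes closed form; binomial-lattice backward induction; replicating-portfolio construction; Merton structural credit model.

framework: replicating-portfolio construction

Key observation: the task asks for the hedge itself — share and bond holdings at every node of the 3-period tree on spot 101 with factors 1.25/0.7 — which is exactly what the replicating-portfolio construction produces.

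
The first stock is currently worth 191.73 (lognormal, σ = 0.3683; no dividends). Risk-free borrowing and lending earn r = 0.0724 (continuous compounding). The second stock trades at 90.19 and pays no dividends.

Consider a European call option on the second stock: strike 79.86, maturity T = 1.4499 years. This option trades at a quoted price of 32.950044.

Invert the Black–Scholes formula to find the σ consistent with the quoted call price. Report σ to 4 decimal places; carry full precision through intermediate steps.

At σ = 0.5966 the Black–Scholes value reproduces the quote:
σ√T = 0.5966·√1.4499 = 0.718377
d₁ = (ln(S/K) + (r+σ²/2)T) / (σ√T) = (ln(90.19/79.86) + (0.0724+0.5966²/2)·1.4499) / 0.718377 = (0.121643 + 0.363005) / 0.718377 = 0.674644
d₂ = d₁ − σ√T = 0.674644 − 0.718377 = -0.043732
e^{−rT} = 0.900349
N(d₁) = 0.750049,  N(d₂) = 0.482559
V = S·N(d₁) − K·e^{−rT}·N(d₂) = 67.646930 − 34.696885 = 32.950044 (matching the quote); vega is positive throughout, so no other σ reproduces this price

sigma = 0.5966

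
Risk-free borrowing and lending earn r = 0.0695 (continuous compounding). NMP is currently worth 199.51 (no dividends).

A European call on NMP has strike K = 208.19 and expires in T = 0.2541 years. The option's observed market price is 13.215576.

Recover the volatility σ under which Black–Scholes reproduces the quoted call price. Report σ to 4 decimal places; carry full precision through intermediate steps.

At σ = 0.3847 the Black–Scholes value reproduces the quote:
σ√T = 0.3847·√0.2541 = 0.193921
d₁ = (ln(S/K) + (r+σ²/2)T) / (σ√T) = (ln(199.51/208.19) + (0.0695+0.3847²/2)·0.2541) / 0.193921 = (-0.042587 + 0.036463) / 0.193921 = -0.031581
d₂ = d₁ − σ√T = -0.031581 − 0.193921 = -0.225502
e^{−rT} = 0.982495
N(d₁) = 0.487403,  N(d₂) = 0.410795
V = S·N(d₁) − K·e^{−rT}·N(d₂) = 97.241812 − 84.026236 = 13.215576 (the quoted price), and the Black–Scholes price is strictly increasing in σ, so σ is unique

sigma = 0.3847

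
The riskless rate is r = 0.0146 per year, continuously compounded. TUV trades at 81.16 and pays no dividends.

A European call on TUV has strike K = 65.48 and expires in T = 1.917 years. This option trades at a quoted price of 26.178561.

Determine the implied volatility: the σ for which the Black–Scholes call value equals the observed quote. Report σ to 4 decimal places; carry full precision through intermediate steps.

sigma = 0.4055

At σ = 0.4055 the Black–Scholes value reproduces the quote:
σ√T = 0.4055·√1.917 = 0.561438
d₁ = (ln(S/K) + (r+σ²/2)T) / (σ√T) = (ln(81.16/65.48) + (0.0146+0.4055²/2)·1.917) / 0.561438 = (0.214678 + 0.185595) / 0.561438 = 0.712941
d₂ = d₁ − σ√T = 0.712941 − 0.561438 = 0.151503
e^{−rT} = 0.972400
N(d₁) = 0.762059,  N(d₂) = 0.560211
V = S·N(d₁) − K·e^{−rT}·N(d₂) = 61.848701 − 35.670140 = 26.178561 (the observed quote) — the price is monotone increasing in volatility, hence this σ is the only solution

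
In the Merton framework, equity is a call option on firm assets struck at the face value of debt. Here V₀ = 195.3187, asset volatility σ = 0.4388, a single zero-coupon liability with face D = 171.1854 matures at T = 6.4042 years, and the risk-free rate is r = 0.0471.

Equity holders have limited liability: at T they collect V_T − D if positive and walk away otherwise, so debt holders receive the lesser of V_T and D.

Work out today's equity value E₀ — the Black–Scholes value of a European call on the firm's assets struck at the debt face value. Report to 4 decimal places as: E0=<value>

E0=106.6736

Equity is a call on the firm's assets struck at D = 171.1854:
d₁ = [ln(V₀/D) + (r + σ²/2)T] / (σ√T)
   = [ln(195.3187/171.1854) + (0.0471 + 0.5·0.4388²)·6.4042] / (0.4388·√6.4042)
   = [0.131885 + 0.918188] / 1.110450 = 0.945628
d₂ = d₁ − σ√T = 0.945628 − 1.110450 = -0.164822
N(d₁) = 0.827831,  N(d₂) = 0.434542,  e^(−rT) = 0.739606
E₀ = V₀·N(d₁) − D·e^(−rT)·N(d₂)
   = 195.3187·0.827831 − 171.1854·0.739606·0.434542 = 106.673596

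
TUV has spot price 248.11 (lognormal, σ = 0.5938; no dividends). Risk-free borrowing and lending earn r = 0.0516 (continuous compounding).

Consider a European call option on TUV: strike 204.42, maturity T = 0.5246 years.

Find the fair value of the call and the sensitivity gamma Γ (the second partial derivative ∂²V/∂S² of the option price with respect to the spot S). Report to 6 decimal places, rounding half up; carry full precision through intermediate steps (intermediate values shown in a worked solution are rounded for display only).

price = 67.442426
Γ = 0.002868

σ√T = 0.5938·√0.5246 = 0.430085
d₁ = (ln(S/K) + (r+σ²/2)T) / (σ√T) = (ln(248.11/204.42) + (0.0516+0.5938²/2)·0.5246) / 0.430085 = (0.193695 + 0.119556) / 0.430085 = 0.728348
d₂ = d₁ − σ√T = 0.728348 − 0.430085 = 0.298263
e^{−rT} = 0.973294
N(d₁) = 0.766800,  N(d₂) = 0.617249
Call price V = S·N(d₁) − K·e^{−rT}·N(d₂) = 190.250648 − 122.808222 = 67.442426
φ(d₁) = (1/√(2π))·e^{−d₁²/2} = 0.305996
Γ = φ(d₁) / (S·σ·√T) = 0.002868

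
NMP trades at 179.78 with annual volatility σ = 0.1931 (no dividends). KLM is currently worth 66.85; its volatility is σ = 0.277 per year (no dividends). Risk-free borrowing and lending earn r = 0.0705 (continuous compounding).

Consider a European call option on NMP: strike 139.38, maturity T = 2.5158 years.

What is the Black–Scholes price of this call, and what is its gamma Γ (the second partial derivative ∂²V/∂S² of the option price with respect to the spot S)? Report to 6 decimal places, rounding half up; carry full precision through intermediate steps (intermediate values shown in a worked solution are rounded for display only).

price = 64.630555
Γ = 0.002135

σ√T = 0.1931·√2.5158 = 0.306281
d₁ = (ln(S/K) + (r+σ²/2)T) / (σ√T) = (ln(179.78/139.38) + (0.0705+0.1931²/2)·2.5158) / 0.306281 = (0.254530 + 0.224268) / 0.306281 = 1.563262
d₂ = d₁ − σ√T = 1.563262 − 0.306281 = 1.256981
e^{−rT} = 0.837475
N(d₁) = 0.941005,  N(d₂) = 0.895620
Call price V = S·N(d₁) − K·e^{−rT}·N(d₂) = 169.173797 − 104.543243 = 64.630555
φ(d₁) = (1/√(2π))·e^{−d₁²/2} = 0.117557
Γ = φ(d₁) / (S·σ·√T) = 0.002135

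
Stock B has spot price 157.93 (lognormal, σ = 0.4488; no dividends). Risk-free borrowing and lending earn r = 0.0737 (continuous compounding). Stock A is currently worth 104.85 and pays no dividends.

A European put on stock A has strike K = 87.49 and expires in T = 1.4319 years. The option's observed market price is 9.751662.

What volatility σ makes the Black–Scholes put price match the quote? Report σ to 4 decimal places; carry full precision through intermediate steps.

sigma = 0.4698

At σ = 0.4698 the Black–Scholes value reproduces the quote:
σ√T = 0.4698·√1.4319 = 0.562172
d₁ = (ln(S/K) + (r+σ²/2)T) / (σ√T) = (ln(104.85/87.49) + (0.0737+0.4698²/2)·1.4319) / 0.562172 = (0.181006 + 0.263550) / 0.562172 = 0.790783
d₂ = d₁ − σ√T = 0.790783 − 0.562172 = 0.228611
e^{−rT} = 0.899847
N(−d₁) = 0.214535,  N(−d₂) = 0.409586
V = K·e^{−rT}·N(−d₂) − S·N(−d₁) = 32.245697 − 22.494035 = 9.751662 (matching the quote); vega is positive throughout, so no other σ reproduces this price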